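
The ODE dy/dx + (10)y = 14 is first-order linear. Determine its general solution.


P(x) = 10, Q(x) = 14; integrating factor μ = e^(10x).
(μ y)' = 14e^(10x) ⇒ μ y = (7/5)e^(10x) + C.
Divide by μ: y = 7/5 + Ce^(-10x).


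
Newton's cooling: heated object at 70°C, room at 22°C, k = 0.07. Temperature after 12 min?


Newton's law: dT/dt = -k(T - T_a) has solution T(t) = T_a + (T₀ - T_a)e^(-kt).
Plug in T_a = 22, T₀ = 70, k = 0.07, t = 12: T(12) = 22 + (48)e^(-0.84) ≈ 42.7°C.


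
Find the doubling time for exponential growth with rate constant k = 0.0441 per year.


Exponential growth: P(t) = P₀ e^(0.0441t). Set P(t)/P₀ = 2: e^(0.0441t) = 2.
Solve: t = ln(2)/0.0441 ≈ 15.72 years.


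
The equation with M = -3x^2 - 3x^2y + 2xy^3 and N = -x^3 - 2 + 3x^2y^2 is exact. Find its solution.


Check exactness: ∂M/∂y = -3x^2 + 6xy^2 and ∂N/∂x = -3x^2 + 6xy^2; equal, so the equation is exact.
Integrate M with respect to x (treating y as constant): ∫M dx = -x^3 - x^3y + x^2y^3 + h(y).
Differentiate w.r.t. y and set equal to N: the x-dependent terms already match, leaving h'(y) = -2. Integrate: h(y) = -2y.
So F(x,y) = -x^3 - x^3y - 2y + x^2y^3.
General solution: -x^3 - x^3y - 2y + x^2y^3 = C.


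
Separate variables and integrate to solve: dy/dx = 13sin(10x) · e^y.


Separate: e^(-y) dy = 13sin(10x) dx.
Integrate: -e^(-y) = -(13/10)cos(10x) + C₀.
Rearrange: e^(-y) = (13/10)cos(10x) + C.


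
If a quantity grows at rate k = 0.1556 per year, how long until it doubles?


Exponential growth: P(t) = P₀ e^(0.1556t). Set P(t)/P₀ = 2: e^(0.1556t) = 2.
Solve: t = ln(2)/0.1556 ≈ 4.45 years.


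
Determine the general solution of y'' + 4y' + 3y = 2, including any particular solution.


Characteristic roots of r² + 4r + 3 = 0 are -1, -3.
y_h = C₁e^(-x) + C₂e^(-3x).
Constant forcing; try y_p = A. Then 3A = 2 ⇒ A = 2/3.
General solution: y = C₁e^(-x) + C₂e^(-3x) + 2/3.


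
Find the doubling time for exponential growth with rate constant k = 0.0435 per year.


Exponential growth: P(t) = P₀ e^(0.0435t). Set P(t)/P₀ = 2: e^(0.0435t) = 2.
Solve: t = ln(2)/0.0435 ≈ 15.93 years.


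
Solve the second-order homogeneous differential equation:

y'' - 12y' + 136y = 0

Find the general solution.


Characteristic equation: r² - 12r + 136 = 0.
Discriminant is negative; roots r = 6 ± 10i (complex conjugate pair).
General solution uses e^(α x)(C₁ cos(β x) + C₂ sin(β x)): y = e^(6x)(C₁cos(10x) + C₂sin(10x)).


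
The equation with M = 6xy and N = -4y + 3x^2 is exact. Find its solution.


Check exactness: ∂M/∂y = 6x and ∂N/∂x = 6x; equal, so the equation is exact.
Integrate M with respect to x (treating y as constant): ∫M dx = 3x^2y + h(y).
Differentiate w.r.t. y and set equal to N: the x-dependent terms already match, leaving h'(y) = -4y. Integrate: h(y) = -2y^2.
So F(x,y) = -2y^2 + 3x^2y.
General solution: -2y^2 + 3x^2y = C.


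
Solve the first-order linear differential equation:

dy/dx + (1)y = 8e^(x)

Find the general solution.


P(x) = 1 ⇒ μ = e^(x).
(μ y)' = 8e^(2x) ⇒ μ y = (8/2)e^(2x) + C.
Divide by μ: y = 4e^(x) + Ce^(-x).


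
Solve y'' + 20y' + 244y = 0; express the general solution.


Characteristic equation: r² + 20r + 244 = 0.
Discriminant is negative; roots r = -10 ± 12i (complex conjugate pair).
General solution uses e^(α x)(C₁ cos(β x) + C₂ sin(β x)): y = e^(-10x)(C₁cos(12x) + C₂sin(12x)).


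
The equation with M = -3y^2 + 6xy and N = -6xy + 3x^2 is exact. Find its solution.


Check exactness: ∂M/∂y = -6y + 6x and ∂N/∂x = -6y + 6x; equal, so the equation is exact.
Integrate M with respect to x (treating y as constant): ∫M dx = -3xy^2 + 3x^2y + h(y).
Differentiate w.r.t. y and set equal to N: all terms match, so h'(y) = 0 and h is a constant absorbed into C.
General solution: -3xy^2 + 3x^2y = C.


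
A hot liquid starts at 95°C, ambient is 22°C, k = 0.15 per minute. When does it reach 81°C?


From T(t) = T_a + (T₀ - T_a)e^(-kt), set T(t) = 81:
(81 - 22) / (95 - 22) = e^(-0.15t), so t = -ln(0.808)/0.15 ≈ 1.4 minutes.


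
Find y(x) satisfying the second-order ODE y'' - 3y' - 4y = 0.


Characteristic equation: r² - 3r - 4 = 0.
Factor: (r - 4)(r + 1) = 0 ⇒ r = 4, -1 (distinct real).
General solution: y = C₁e^(4x) + C₂e^(-x).


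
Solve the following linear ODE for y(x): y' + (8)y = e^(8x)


P(x) = 8 ⇒ μ = e^(8x).
(μ y)' = e^(16x) ⇒ μ y = e^(16x)/16 + C.
Divide by μ: y = (1/16)e^(8x) + Ce^(-8x).


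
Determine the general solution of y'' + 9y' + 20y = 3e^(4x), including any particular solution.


Characteristic roots of r² + 9r + 20 = 0 are -5, -4.
y_h = C₁e^(-5x) + C₂e^(-4x).
Forcing exponent 4 is not a characteristic root; try y_p = Ae^(4x).
Substitute: A·(16 + (9)·4 + (20)) = A·72 = 3, so A = 1/24.
General solution: y = C₁e^(-5x) + C₂e^(-4x) + (1/24)e^(4x).


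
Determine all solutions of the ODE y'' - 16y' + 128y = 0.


Characteristic equation: r² - 16r + 128 = 0.
Discriminant is negative; roots r = 8 ± 8i (complex conjugate pair).
General solution uses e^(α x)(C₁ cos(β x) + C₂ sin(β x)): y = e^(8x)(C₁cos(8x) + C₂sin(8x)).


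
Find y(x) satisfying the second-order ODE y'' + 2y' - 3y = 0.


Characteristic equation: r² + 2r - 3 = 0.
Factor: (r - 1)(r + 3) = 0 ⇒ r = 1, -3 (distinct real).
General solution: y = C₁e^(x) + C₂e^(-3x).


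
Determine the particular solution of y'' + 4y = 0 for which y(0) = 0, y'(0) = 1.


Characteristic roots of r² + 4 = 0 are ±2i, so y = C₁cos(2x) + C₂sin(2x).
Apply y(0) = 0: C₁ = 0. Differentiate and apply y'(0) = 1: 2·C₂ = 1, so C₂ = 1/2.
Particular solution: y = (1/2)sin(2x).


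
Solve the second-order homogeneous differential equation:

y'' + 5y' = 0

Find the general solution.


Characteristic equation: r² + 5r = 0.
Factor: (r - 0)(r + 5) = 0 ⇒ r = 0, -5 (distinct real).
General solution: y = C₁ + C₂e^(-5x).


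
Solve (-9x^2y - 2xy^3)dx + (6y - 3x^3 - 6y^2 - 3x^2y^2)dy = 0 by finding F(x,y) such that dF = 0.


Check exactness: ∂M/∂y = -9x^2 - 6xy^2 and ∂N/∂x = -9x^2 - 6xy^2; equal, so the equation is exact.
Integrate M with respect to x (treating y as constant): ∫M dx = -3x^3y - x^2y^3 + h(y).
Differentiate w.r.t. y and set equal to N: the x-dependent terms already match, leaving h'(y) = 6y - 6y^2. Integrate: h(y) = 3y^2 - 2y^3.
So F(x,y) = 3y^2 - 3x^3y - 2y^3 - x^2y^3.
General solution: 3y^2 - 3x^3y - 2y^3 - x^2y^3 = C.


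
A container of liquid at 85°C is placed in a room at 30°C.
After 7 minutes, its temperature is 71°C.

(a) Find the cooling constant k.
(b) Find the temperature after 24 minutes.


Newton's law: T(t) = T_a + (T₀ - T_a)e^(-kt).
(a) Use T(7) = 71: (71 - 30)/(85 - 30) = e^(-k·7), so k = -ln(0.745)/7 ≈ 0.0420.
(b) Apply k to t = 24: T(24) = 30 + (55)e^(-1.007) ≈ 50.1°C.


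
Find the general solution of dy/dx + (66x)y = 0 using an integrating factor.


P(x) = 66x ⇒ μ = e^(33x²).
Q(x) = 0 so μ y is constant: y = Ce^(-33x²).


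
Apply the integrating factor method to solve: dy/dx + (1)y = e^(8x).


P(x) = 1 ⇒ μ = e^(x).
(μ y)' = e^(9x) ⇒ μ y = e^(9x)/9 + C.
Divide by μ: y = (1/9)e^(8x) + Ce^(-x).


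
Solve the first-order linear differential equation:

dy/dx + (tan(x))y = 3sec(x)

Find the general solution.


P(x) = tan(x) ⇒ μ = e^(∫tan(x)dx) = sec(x).
(sec(x) y)' = 3sec²(x) ⇒ sec(x) y = 3tan(x) + C.
Multiply by cos(x): y = 3sin(x) + C·cos(x).


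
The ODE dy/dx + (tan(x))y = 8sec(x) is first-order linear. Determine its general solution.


P(x) = tan(x) ⇒ μ = e^(∫tan(x)dx) = sec(x).
(sec(x) y)' = 8sec²(x) ⇒ sec(x) y = 8tan(x) + C.
Multiply by cos(x): y = 8sin(x) + C·cos(x).


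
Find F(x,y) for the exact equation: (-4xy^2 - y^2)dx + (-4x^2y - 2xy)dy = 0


Check exactness: ∂M/∂y = -8xy - 2y and ∂N/∂x = -8xy - 2y; equal, so the equation is exact.
Integrate M with respect to x (treating y as constant): ∫M dx = -2x^2y^2 - xy^2 + h(y).
Differentiate w.r.t. y and set equal to N: all terms match, so h'(y) = 0 and h is a constant absorbed into C.
General solution: -2x^2y^2 - xy^2 = C.


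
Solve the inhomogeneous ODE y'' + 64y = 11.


Homogeneous part: r² + 64 = 0 ⇒ r = ±8i, so y_h = C₁cos(8x) + C₂sin(8x).
Try constant y_p = A; plug in: 64A = 11 ⇒ A = 11/64.
General solution: y = C₁cos(8x) + C₂sin(8x) + 11/64.


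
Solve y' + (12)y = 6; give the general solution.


P(x) = 12, Q(x) = 6; integrating factor μ = e^(12x).
(μ y)' = 6e^(12x) ⇒ μ y = (1/2)e^(12x) + C.
Divide by μ: y = 1/2 + Ce^(-12x).


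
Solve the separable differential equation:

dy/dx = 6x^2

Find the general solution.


Integrate both sides with respect to x: y = ∫ 6x^2 dx = 2x^3 + C.


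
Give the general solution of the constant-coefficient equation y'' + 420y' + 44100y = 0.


Characteristic equation: r² + 420r + 44100 = 0, i.e. (r + 210)² = 0.
Repeated root r = -210; include an x factor for the second linearly independent solution.
General solution: y = (C₁ + C₂x)e^(-210x).


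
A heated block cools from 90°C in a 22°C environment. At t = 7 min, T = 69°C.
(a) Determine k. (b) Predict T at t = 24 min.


Newton's law: T(t) = T_a + (T₀ - T_a)e^(-kt).
(a) Use T(7) = 69: (69 - 22)/(90 - 22) = e^(-k·7), so k = -ln(0.691)/7 ≈ 0.0528.
(b) Apply k to t = 24: T(24) = 22 + (68)e^(-1.266) ≈ 41.2°C.


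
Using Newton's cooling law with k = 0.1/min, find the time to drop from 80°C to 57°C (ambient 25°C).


From T(t) = T_a + (T₀ - T_a)e^(-kt), set T(t) = 57:
(57 - 25) / (80 - 25) = e^(-0.1t), so t = -ln(0.582)/0.1 ≈ 5.4 minutes.


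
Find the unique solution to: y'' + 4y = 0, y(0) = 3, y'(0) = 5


Characteristic roots of r² + 4 = 0 are ±2i, so y = C₁cos(2x) + C₂sin(2x).
Apply y(0) = 3: C₁ = 3. Differentiate and apply y'(0) = 5: 2·C₂ = 5, so C₂ = 5/2.
Particular solution: y = 3cos(2x) + (5/2)sin(2x).


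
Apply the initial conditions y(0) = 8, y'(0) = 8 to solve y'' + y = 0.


Characteristic roots of r² + 1 = 0 are ±1i, so y = C₁cos(x) + C₂sin(x).
Apply y(0) = 8: C₁ = 8. Differentiate and apply y'(0) = 8: 1·C₂ = 8, so C₂ = 8.
Particular solution: y = 8cos(x) + 8sin(x).


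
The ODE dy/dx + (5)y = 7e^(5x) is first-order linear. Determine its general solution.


P(x) = 5 ⇒ μ = e^(5x).
(μ y)' = 7e^(10x) ⇒ μ y = (7/10)e^(10x) + C.
Divide by μ: y = (7/10)e^(5x) + Ce^(-5x).


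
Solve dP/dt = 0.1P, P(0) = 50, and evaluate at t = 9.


The ODE dP/dt = 0.1P has solution P(t) = P(0)e^(0.1t).
Substitute P(0) = 50 and t = 9: P(9) = 50 e^(0.90) ≈ 123.


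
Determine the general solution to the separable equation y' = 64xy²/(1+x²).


Separate: dy/y² = 64x/(1+x²) dx.
Integrate LHS: ∫ dy/y² = -1/y.
Integrate RHS via u = 1+x²: 32ln(1+x²) + C.
Result: -1/y = 32ln(1+x²) + C.


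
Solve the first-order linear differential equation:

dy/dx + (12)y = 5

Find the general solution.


P(x) = 12, Q(x) = 5; integrating factor μ = e^(12x).
(μ y)' = 5e^(12x) ⇒ μ y = (5/12)e^(12x) + C.
Divide by μ: y = 5/12 + Ce^(-12x).


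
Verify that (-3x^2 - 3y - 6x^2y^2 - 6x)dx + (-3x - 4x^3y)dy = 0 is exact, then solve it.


Check exactness: ∂M/∂y = -3 - 12x^2y and ∂N/∂x = -3 - 12x^2y; equal, so the equation is exact.
Integrate M with respect to x (treating y as constant): ∫M dx = -x^3 - 3xy - 2x^3y^2 - 3x^2 + h(y).
Differentiate w.r.t. y and set equal to N: all terms match, so h'(y) = 0 and h is a constant absorbed into C.
General solution: -x^3 - 3xy - 2x^3y^2 - 3x^2 = C.


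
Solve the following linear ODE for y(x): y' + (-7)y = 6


P(x) = -7 ⇒ μ = e^(-7x).
(μ y)' = 6e^(-7x) ⇒ μ y = -(6/7)e^(-7x) + C.
Divide by μ: y = -6/7 + Ce^(7x).


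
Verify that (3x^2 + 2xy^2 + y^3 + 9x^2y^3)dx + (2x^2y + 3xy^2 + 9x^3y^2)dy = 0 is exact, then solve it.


Check exactness: ∂M/∂y = 4xy + 3y^2 + 27x^2y^2 and ∂N/∂x = 4xy + 3y^2 + 27x^2y^2; equal, so the equation is exact.
Integrate M with respect to x (treating y as constant): ∫M dx = x^3 + x^2y^2 + xy^3 + 3x^3y^3 + h(y).
Differentiate w.r.t. y and set equal to N: all terms match, so h'(y) = 0 and h is a constant absorbed into C.
General solution: x^3 + x^2y^2 + xy^3 + 3x^3y^3 = C.


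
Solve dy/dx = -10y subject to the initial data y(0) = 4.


General solution of y' = -10y is y = Ce^(-10x).
Apply y(0) = 4: C = 4.
Particular solution: y = 4e^(-10x).


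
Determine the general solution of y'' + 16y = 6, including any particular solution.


Homogeneous part: r² + 16 = 0 ⇒ r = ±4i, so y_h = C₁cos(4x) + C₂sin(4x).
Try constant y_p = A; plug in: 16A = 6 ⇒ A = 3/8.
General solution: y = C₁cos(4x) + C₂sin(4x) + 3/8.


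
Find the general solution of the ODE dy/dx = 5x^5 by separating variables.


Integrate both sides with respect to x: y = ∫ 5x^5 dx = (5/6)x^6 + C.


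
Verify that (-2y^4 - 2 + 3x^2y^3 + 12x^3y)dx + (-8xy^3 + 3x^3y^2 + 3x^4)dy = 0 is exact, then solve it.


Check exactness: ∂M/∂y = -8y^3 + 9x^2y^2 + 12x^3 and ∂N/∂x = -8y^3 + 9x^2y^2 + 12x^3; equal, so the equation is exact.
Integrate M with respect to x (treating y as constant): ∫M dx = -2xy^4 - 2x + x^3y^3 + 3x^4y + h(y).
Differentiate w.r.t. y and set equal to N: all terms match, so h'(y) = 0 and h is a constant absorbed into C.
General solution: -2xy^4 - 2x + x^3y^3 + 3x^4y = C.


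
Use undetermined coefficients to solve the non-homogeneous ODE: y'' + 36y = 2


Homogeneous part: r² + 36 = 0 ⇒ r = ±6i, so y_h = C₁cos(6x) + C₂sin(6x).
Try constant y_p = A; plug in: 36A = 2 ⇒ A = 1/18.
General solution: y = C₁cos(6x) + C₂sin(6x) + 1/18.


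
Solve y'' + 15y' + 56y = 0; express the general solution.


Characteristic equation: r² + 15r + 56 = 0.
Factor: (r + 8)(r + 7) = 0 ⇒ r = -8, -7 (distinct real).
General solution: y = C₁e^(-8x) + C₂e^(-7x).


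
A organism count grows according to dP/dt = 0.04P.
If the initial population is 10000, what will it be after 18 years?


The ODE dP/dt = 0.04P has solution P(t) = P(0)e^(0.04t).
Substitute P(0) = 10000 and t = 18: P(18) = 10000 e^(0.72) ≈ 20544.


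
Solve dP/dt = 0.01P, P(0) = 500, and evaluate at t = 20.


The ODE dP/dt = 0.01P has solution P(t) = P(0)e^(0.01t).
Substitute P(0) = 500 and t = 20: P(20) = 500 e^(0.20) ≈ 611.


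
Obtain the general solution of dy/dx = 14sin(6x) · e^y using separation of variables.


Separate: e^(-y) dy = 14sin(6x) dx.
Integrate: -e^(-y) = -(7/3)cos(6x) + C₀.
Rearrange: e^(-y) = (7/3)cos(6x) + C.


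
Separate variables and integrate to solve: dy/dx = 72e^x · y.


Separate variables: dy/y = 72e^x dx.
Integrate: ln|y| = 72e^x + C₀.
Exponentiate: y = Ce^(72e^x).


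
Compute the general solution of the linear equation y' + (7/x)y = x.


P(x) = 7/x ⇒ μ = x^7.
(x^7 y)' = x^7·x^1 = x^8.
Integrate: x^7 y = x^9/(9) + C.
Solve for y: y = (1/9)x^2 + C/x^7.


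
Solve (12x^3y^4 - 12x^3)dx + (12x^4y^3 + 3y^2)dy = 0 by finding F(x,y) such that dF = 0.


Check exactness: ∂M/∂y = 48x^3y^3 and ∂N/∂x = 48x^3y^3; equal, so the equation is exact.
Integrate M with respect to x (treating y as constant): ∫M dx = 3x^4y^4 - 3x^4 + h(y).
Differentiate w.r.t. y and set equal to N: the x-dependent terms already match, leaving h'(y) = 3y^2. Integrate: h(y) = y^3.
So F(x,y) = 3x^4y^4 + y^3 - 3x^4.
General solution: 3x^4y^4 + y^3 - 3x^4 = C.


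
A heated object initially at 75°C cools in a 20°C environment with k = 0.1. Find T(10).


Newton's law: dT/dt = -k(T - T_a) has solution T(t) = T_a + (T₀ - T_a)e^(-kt).
Plug in T_a = 20, T₀ = 75, k = 0.1, t = 10: T(10) = 20 + (55)e^(-1.00) ≈ 40.2°C.


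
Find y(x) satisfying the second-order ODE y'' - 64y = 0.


Characteristic equation: r² - 64 = 0.
Factor: (r - 8)(r + 8) = 0 ⇒ r = 8, -8 (distinct real).
General solution: y = C₁e^(8x) + C₂e^(-8x).


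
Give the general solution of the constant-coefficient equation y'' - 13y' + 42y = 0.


Characteristic equation: r² - 13r + 42 = 0.
Factor: (r - 7)(r - 6) = 0 ⇒ r = 7, 6 (distinct real).
General solution: y = C₁e^(7x) + C₂e^(6x).


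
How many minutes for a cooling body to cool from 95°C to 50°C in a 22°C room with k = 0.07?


From T(t) = T_a + (T₀ - T_a)e^(-kt), set T(t) = 50:
(50 - 22) / (95 - 22) = e^(-0.07t), so t = -ln(0.384)/0.07 ≈ 13.7 minutes.


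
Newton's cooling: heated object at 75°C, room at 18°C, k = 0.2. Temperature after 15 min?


Newton's law: dT/dt = -k(T - T_a) has solution T(t) = T_a + (T₀ - T_a)e^(-kt).
Plug in T_a = 18, T₀ = 75, k = 0.2, t = 15: T(15) = 18 + (57)e^(-3.00) ≈ 20.8°C.


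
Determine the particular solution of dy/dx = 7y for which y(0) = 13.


General solution of y' = 7y is y = Ce^(7x).
Apply y(0) = 13: C = 13.
Particular solution: y = 13e^(7x).


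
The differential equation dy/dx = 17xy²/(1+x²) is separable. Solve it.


Separate: dy/y² = 17x/(1+x²) dx.
Integrate LHS: ∫ dy/y² = -1/y.
Integrate RHS via u = 1+x²: (17/2)ln(1+x²) + C.
Result: -1/y = (17/2)ln(1+x²) + C.


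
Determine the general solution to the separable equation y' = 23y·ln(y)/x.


Separate: dy/[y ln(y)] = 23 dx/x.
Substitute u = ln(y): du/u = 23 dx/x.
Integrate: ln|ln(y)| = 23ln|x| + C₀, hence ln(y) = C·x^23.


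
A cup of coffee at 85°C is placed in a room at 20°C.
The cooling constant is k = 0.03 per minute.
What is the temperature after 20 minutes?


Newton's law: dT/dt = -k(T - T_a) has solution T(t) = T_a + (T₀ - T_a)e^(-kt).
Plug in T_a = 20, T₀ = 85, k = 0.03, t = 20: T(20) = 20 + (65)e^(-0.60) ≈ 55.7°C.


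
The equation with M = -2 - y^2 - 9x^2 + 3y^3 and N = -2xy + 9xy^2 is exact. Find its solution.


Check exactness: ∂M/∂y = -2y + 9y^2 and ∂N/∂x = -2y + 9y^2; equal, so the equation is exact.
Integrate M with respect to x (treating y as constant): ∫M dx = -2x - xy^2 - 3x^3 + 3xy^3 + h(y).
Differentiate w.r.t. y and set equal to N: all terms match, so h'(y) = 0 and h is a constant absorbed into C.
General solution: -2x - xy^2 - 3x^3 + 3xy^3 = C.


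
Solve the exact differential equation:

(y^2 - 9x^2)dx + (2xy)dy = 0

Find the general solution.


Check exactness: ∂M/∂y = 2y and ∂N/∂x = 2y; equal, so the equation is exact.
Integrate M with respect to x (treating y as constant): ∫M dx = xy^2 - 3x^3 + h(y).
Differentiate w.r.t. y and set equal to N: all terms match, so h'(y) = 0 and h is a constant absorbed into C.
General solution: xy^2 - 3x^3 = C.


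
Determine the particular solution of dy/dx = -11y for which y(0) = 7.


General solution of y' = -11y is y = Ce^(-11x).
Apply y(0) = 7: C = 7.
Particular solution: y = 7e^(-11x).


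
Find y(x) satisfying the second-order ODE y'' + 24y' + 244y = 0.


Characteristic equation: r² + 24r + 244 = 0.
Discriminant is negative; roots r = -12 ± 10i (complex conjugate pair).
General solution uses e^(α x)(C₁ cos(β x) + C₂ sin(β x)): y = e^(-12x)(C₁cos(10x) + C₂sin(10x)).


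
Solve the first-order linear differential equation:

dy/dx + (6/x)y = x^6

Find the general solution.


P(x) = 6/x ⇒ μ = x^6.
(x^6 y)' = x^12 ⇒ x^6 y = x^13/(13) + C.
Solve for y: y = (1/13)x^7 + C/x^6.


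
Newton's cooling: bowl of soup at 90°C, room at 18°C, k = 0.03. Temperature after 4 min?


Newton's law: dT/dt = -k(T - T_a) has solution T(t) = T_a + (T₀ - T_a)e^(-kt).
Plug in T_a = 18, T₀ = 90, k = 0.03, t = 4: T(4) = 18 + (72)e^(-0.12) ≈ 81.9°C.


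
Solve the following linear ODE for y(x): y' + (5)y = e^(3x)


P(x) = 5 ⇒ μ = e^(5x).
(μ y)' = e^(8x) ⇒ μ y = e^(8x)/8 + C.
Divide by μ: y = (1/8)e^(3x) + Ce^(-5x).


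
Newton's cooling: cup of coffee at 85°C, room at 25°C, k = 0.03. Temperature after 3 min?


Newton's law: dT/dt = -k(T - T_a) has solution T(t) = T_a + (T₀ - T_a)e^(-kt).
Plug in T_a = 25, T₀ = 85, k = 0.03, t = 3: T(3) = 25 + (60)e^(-0.09) ≈ 79.8°C.


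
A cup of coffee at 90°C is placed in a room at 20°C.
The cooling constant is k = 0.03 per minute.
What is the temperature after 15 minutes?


Newton's law: dT/dt = -k(T - T_a) has solution T(t) = T_a + (T₀ - T_a)e^(-kt).
Plug in T_a = 20, T₀ = 90, k = 0.03, t = 15: T(15) = 20 + (70)e^(-0.45) ≈ 64.6°C.


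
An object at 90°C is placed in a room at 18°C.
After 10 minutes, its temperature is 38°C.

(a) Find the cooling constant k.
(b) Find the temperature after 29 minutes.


Newton's law: T(t) = T_a + (T₀ - T_a)e^(-kt).
(a) Use T(10) = 38: (38 - 18)/(90 - 18) = e^(-k·10), so k = -ln(0.278)/10 ≈ 0.1281.
(b) Apply k to t = 29: T(29) = 18 + (72)e^(-3.715) ≈ 19.8°C.


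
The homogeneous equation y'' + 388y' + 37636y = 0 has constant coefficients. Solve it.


Characteristic equation: r² + 388r + 37636 = 0, i.e. (r + 194)² = 0.
Repeated root r = -194; include an x factor for the second linearly independent solution.
General solution: y = (C₁ + C₂x)e^(-194x).


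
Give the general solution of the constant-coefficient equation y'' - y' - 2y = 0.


Characteristic equation: r² - r - 2 = 0.
Factor: (r + 1)(r - 2) = 0 ⇒ r = -1, 2 (distinct real).
General solution: y = C₁e^(-x) + C₂e^(2x).


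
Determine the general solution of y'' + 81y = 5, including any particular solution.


Homogeneous part: r² + 81 = 0 ⇒ r = ±9i, so y_h = C₁cos(9x) + C₂sin(9x).
Try constant y_p = A; plug in: 81A = 5 ⇒ A = 5/81.
General solution: y = C₁cos(9x) + C₂sin(9x) + 5/81.


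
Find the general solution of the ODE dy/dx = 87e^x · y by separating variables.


Separate variables: dy/y = 87e^x dx.
Integrate: ln|y| = 87e^x + C₀.
Exponentiate: y = Ce^(87e^x).


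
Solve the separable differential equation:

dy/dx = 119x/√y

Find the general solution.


Separate: √y dy = 119x dx.
Integrate: (2/3)y^(3/2) = (119/2)x² + C.


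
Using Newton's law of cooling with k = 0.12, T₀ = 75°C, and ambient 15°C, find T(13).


Newton's law: dT/dt = -k(T - T_a) has solution T(t) = T_a + (T₀ - T_a)e^(-kt).
Plug in T_a = 15, T₀ = 75, k = 0.12, t = 13: T(13) = 15 + (60)e^(-1.56) ≈ 27.6°C.


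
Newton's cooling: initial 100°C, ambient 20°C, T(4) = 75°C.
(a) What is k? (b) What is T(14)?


Newton's law: T(t) = T_a + (T₀ - T_a)e^(-kt).
(a) Use T(4) = 75: (75 - 20)/(100 - 20) = e^(-k·4), so k = -ln(0.688)/4 ≈ 0.0937.
(b) Apply k to t = 14: T(14) = 20 + (80)e^(-1.311) ≈ 41.6°C.


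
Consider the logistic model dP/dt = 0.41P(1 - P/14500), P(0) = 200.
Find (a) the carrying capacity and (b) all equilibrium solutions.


Logistic ODE dP/dt = 0.41P(1 - P/14500) has equilibria where dP/dt = 0, i.e. P = 0 or P = 14500.
The coefficient (1 - P/K) = 0 when P = K, identifying K = 14500 as the carrying capacity.
(a) K = 14500; (b) equilibria P = 0 and P = 14500.


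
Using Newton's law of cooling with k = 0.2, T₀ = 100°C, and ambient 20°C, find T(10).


Newton's law: dT/dt = -k(T - T_a) has solution T(t) = T_a + (T₀ - T_a)e^(-kt).
Plug in T_a = 20, T₀ = 100, k = 0.2, t = 10: T(10) = 20 + (80)e^(-2.00) ≈ 30.8°C.


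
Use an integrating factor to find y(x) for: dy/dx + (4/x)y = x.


P(x) = 4/x ⇒ μ = x^4.
(x^4 y)' = x^4·x^1 = x^5.
Integrate: x^4 y = x^6/(6) + C.
Solve for y: y = (1/6)x^2 + C/x^4.


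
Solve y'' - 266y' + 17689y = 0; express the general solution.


Characteristic equation: r² - 266r + 17689 = 0, i.e. (r - 133)² = 0.
Repeated root r = 133; include an x factor for the second linearly independent solution.
General solution: y = (C₁ + C₂x)e^(133x).


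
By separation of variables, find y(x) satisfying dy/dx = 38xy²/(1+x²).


Separate: dy/y² = 38x/(1+x²) dx.
Integrate LHS: ∫ dy/y² = -1/y.
Integrate RHS via u = 1+x²: 19ln(1+x²) + C.
Result: -1/y = 19ln(1+x²) + C.


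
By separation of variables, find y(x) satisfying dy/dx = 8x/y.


Separate variables: y dy = 8x dx.
Integrate both sides: y²/2 = 4x^2 + C₀.
Multiply by 2: y² = 8x^2 + C.


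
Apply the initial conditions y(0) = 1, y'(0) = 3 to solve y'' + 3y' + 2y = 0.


Characteristic roots of r² + 3r + 2 = 0 are -2, -1.
General solution y = c₁ e^(-2x) + c₂ e^(-x).
Apply y(0) = 1: c₁ + c₂ = 1. Apply y'(0) = 3: -2 c₁ - 1 c₂ = 3.
Solve: c₁ = -4, c₂ = 5.
Particular solution: y = -4e^(-2x) + 5e^(-x).


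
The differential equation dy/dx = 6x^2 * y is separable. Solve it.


Separate variables: dy/y = 6x^2 dx.
Integrate: ln|y| = 2x^3 + C₀.
Exponentiate: y = Ce^(2x^3).


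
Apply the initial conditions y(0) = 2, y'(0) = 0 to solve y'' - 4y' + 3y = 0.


Characteristic roots of r² - 4r + 3 = 0 are 1, 3.
General solution y = c₁ e^(x) + c₂ e^(3x).
Apply y(0) = 2: c₁ + c₂ = 2. Apply y'(0) = 0: 1 c₁ + 3 c₂ = 0.
Solve: c₁ = 3, c₂ = -1.
Particular solution: y = 3e^(x) - e^(3x).


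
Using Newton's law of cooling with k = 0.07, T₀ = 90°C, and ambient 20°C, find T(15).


Newton's law: dT/dt = -k(T - T_a) has solution T(t) = T_a + (T₀ - T_a)e^(-kt).
Plug in T_a = 20, T₀ = 90, k = 0.07, t = 15: T(15) = 20 + (70)e^(-1.05) ≈ 44.5°C.


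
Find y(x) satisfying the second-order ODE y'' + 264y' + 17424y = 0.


Characteristic equation: r² + 264r + 17424 = 0, i.e. (r + 132)² = 0.
Repeated root r = -132; include an x factor for the second linearly independent solution.
General solution: y = (C₁ + C₂x)e^(-132x).


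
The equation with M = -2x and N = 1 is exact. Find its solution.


Check exactness: ∂M/∂y = 0 and ∂N/∂x = 0; equal, so the equation is exact.
Integrate M with respect to x (treating y as constant): ∫M dx = -x^2 + h(y).
Differentiate w.r.t. y and set equal to N: the x-dependent terms already match, leaving h'(y) = 1. Integrate: h(y) = y.
So F(x,y) = y - x^2.
General solution: y - x^2 = C.


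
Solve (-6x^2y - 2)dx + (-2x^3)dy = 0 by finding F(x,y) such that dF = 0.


Check exactness: ∂M/∂y = -6x^2 and ∂N/∂x = -6x^2; equal, so the equation is exact.
Integrate M with respect to x (treating y as constant): ∫M dx = -2x^3y - 2x + h(y).
Differentiate w.r.t. y and set equal to N: all terms match, so h'(y) = 0 and h is a constant absorbed into C.
General solution: -2x^3y - 2x = C.


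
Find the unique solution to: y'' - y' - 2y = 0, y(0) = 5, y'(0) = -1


Characteristic roots of r² - r - 2 = 0 are -1, 2.
General solution y = c₁ e^(-x) + c₂ e^(2x).
Apply y(0) = 5: c₁ + c₂ = 5. Apply y'(0) = -1: -1 c₁ + 2 c₂ = -1.
Solve: c₁ = 11/3, c₂ = 4/3.
Particular solution: y = (11/3)e^(-x) + (4/3)e^(2x).


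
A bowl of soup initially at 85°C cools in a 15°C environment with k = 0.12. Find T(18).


Newton's law: dT/dt = -k(T - T_a) has solution T(t) = T_a + (T₀ - T_a)e^(-kt).
Plug in T_a = 15, T₀ = 85, k = 0.12, t = 18: T(18) = 15 + (70)e^(-2.16) ≈ 23.1°C.


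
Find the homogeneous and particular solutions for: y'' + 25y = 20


Homogeneous part: r² + 25 = 0 ⇒ r = ±5i, so y_h = C₁cos(5x) + C₂sin(5x).
Try constant y_p = A; plug in: 25A = 20 ⇒ A = 4/5.
General solution: y = C₁cos(5x) + C₂sin(5x) + 4/5.


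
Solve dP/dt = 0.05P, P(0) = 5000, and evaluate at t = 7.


The ODE dP/dt = 0.05P has solution P(t) = P(0)e^(0.05t).
Substitute P(0) = 5000 and t = 7: P(7) = 5000 e^(0.35) ≈ 7095.


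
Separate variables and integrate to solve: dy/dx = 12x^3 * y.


Separate variables: dy/y = 12x^3 dx.
Integrate: ln|y| = 3x^4 + C₀.
Exponentiate: y = Ce^(3x^4).


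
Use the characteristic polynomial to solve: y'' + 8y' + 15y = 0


Characteristic equation: r² + 8r + 15 = 0.
Factor: (r + 5)(r + 3) = 0 ⇒ r = -5, -3 (distinct real).
General solution: y = C₁e^(-5x) + C₂e^(-3x).


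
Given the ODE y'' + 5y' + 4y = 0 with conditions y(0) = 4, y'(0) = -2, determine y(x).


Characteristic roots of r² + 5r + 4 = 0 are -1, -4.
General solution y = c₁ e^(-x) + c₂ e^(-4x).
Apply y(0) = 4: c₁ + c₂ = 4. Apply y'(0) = -2: -1 c₁ - 4 c₂ = -2.
Solve: c₁ = 14/3, c₂ = -2/3.
Particular solution: y = (14/3)e^(-x) - (2/3)e^(-4x).


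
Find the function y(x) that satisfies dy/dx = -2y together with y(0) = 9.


General solution of y' = -2y is y = Ce^(-2x).
Apply y(0) = 9: C = 9.
Particular solution: y = 9e^(-2x).


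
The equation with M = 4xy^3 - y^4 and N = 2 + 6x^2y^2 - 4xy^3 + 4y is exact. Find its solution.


Check exactness: ∂M/∂y = 12xy^2 - 4y^3 and ∂N/∂x = 12xy^2 - 4y^3; equal, so the equation is exact.
Integrate M with respect to x (treating y as constant): ∫M dx = 2x^2y^3 - xy^4 + h(y).
Differentiate w.r.t. y and set equal to N: the x-dependent terms already match, leaving h'(y) = 2 + 4y. Integrate: h(y) = 2y + 2y^2.
So F(x,y) = 2y + 2x^2y^3 - xy^4 + 2y^2.
General solution: 2y + 2x^2y^3 - xy^4 + 2y^2 = C.


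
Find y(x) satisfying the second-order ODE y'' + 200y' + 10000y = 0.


Characteristic equation: r² + 200r + 10000 = 0, i.e. (r + 100)² = 0.
Repeated root r = -100; include an x factor for the second linearly independent solution.
General solution: y = (C₁ + C₂x)e^(-100x).


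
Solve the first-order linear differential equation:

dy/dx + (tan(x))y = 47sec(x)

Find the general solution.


P(x) = tan(x) ⇒ μ = e^(∫tan(x)dx) = sec(x).
(sec(x) y)' = 47sec²(x) ⇒ sec(x) y = 47tan(x) + C.
Multiply by cos(x): y = 47sin(x) + C·cos(x).


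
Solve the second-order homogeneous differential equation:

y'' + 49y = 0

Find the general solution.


Characteristic equation: r² + 49 = 0.
Discriminant is negative; roots r = 0 ± 7i (complex conjugate pair).
General solution uses e^(α x)(C₁ cos(β x) + C₂ sin(β x)): y = C₁cos(7x) + C₂sin(7x).


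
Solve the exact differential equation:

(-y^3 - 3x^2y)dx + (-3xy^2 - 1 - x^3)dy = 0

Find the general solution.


Check exactness: ∂M/∂y = -3y^2 - 3x^2 and ∂N/∂x = -3y^2 - 3x^2; equal, so the equation is exact.
Integrate M with respect to x (treating y as constant): ∫M dx = -xy^3 - x^3y + h(y).
Differentiate w.r.t. y and set equal to N: the x-dependent terms already match, leaving h'(y) = -1. Integrate: h(y) = -y.
So F(x,y) = -xy^3 - y - x^3y.
General solution: -xy^3 - y - x^3y = C.


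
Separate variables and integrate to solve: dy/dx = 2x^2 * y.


Separate variables: dy/y = 2x^2 dx.
Integrate: ln|y| = (2/3)x^3 + C₀.
Exponentiate: y = Ce^((2/3)x^3).


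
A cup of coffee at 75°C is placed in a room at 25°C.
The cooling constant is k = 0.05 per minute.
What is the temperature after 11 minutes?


Newton's law: dT/dt = -k(T - T_a) has solution T(t) = T_a + (T₀ - T_a)e^(-kt).
Plug in T_a = 25, T₀ = 75, k = 0.05, t = 11: T(11) = 25 + (50)e^(-0.55) ≈ 53.8°C.


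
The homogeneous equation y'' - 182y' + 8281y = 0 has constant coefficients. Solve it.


Characteristic equation: r² - 182r + 8281 = 0, i.e. (r - 91)² = 0.
Repeated root r = 91; include an x factor for the second linearly independent solution.
General solution: y = (C₁ + C₂x)e^(91x).


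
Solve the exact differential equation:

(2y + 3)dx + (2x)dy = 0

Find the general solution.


Check exactness: ∂M/∂y = 2 and ∂N/∂x = 2; equal, so the equation is exact.
Integrate M with respect to x (treating y as constant): ∫M dx = 2xy + 3x + h(y).
Differentiate w.r.t. y and set equal to N: all terms match, so h'(y) = 0 and h is a constant absorbed into C.
General solution: 2xy + 3x = C.


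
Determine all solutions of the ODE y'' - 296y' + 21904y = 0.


Characteristic equation: r² - 296r + 21904 = 0, i.e. (r - 148)² = 0.
Repeated root r = 148; include an x factor for the second linearly independent solution.
General solution: y = (C₁ + C₂x)e^(148x).


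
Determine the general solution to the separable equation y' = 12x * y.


Separate variables: dy/y = 12x dx.
Integrate: ln|y| = 6x^2 + C₀.
Exponentiate: y = Ce^(6x^2).


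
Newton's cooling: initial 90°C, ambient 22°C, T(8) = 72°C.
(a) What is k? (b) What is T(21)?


Newton's law: T(t) = T_a + (T₀ - T_a)e^(-kt).
(a) Use T(8) = 72: (72 - 22)/(90 - 22) = e^(-k·8), so k = -ln(0.735)/8 ≈ 0.0384.
(b) Apply k to t = 21: T(21) = 22 + (68)e^(-0.807) ≈ 52.3°C.


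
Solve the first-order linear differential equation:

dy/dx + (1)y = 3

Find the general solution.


P(x) = 1, Q(x) = 3; integrating factor μ = e^(x).
(μ y)' = 3e^(x) ⇒ μ y = 3e^(x) + C.
Divide by μ: y = 3 + Ce^(-x).


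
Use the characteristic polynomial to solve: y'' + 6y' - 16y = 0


Characteristic equation: r² + 6r - 16 = 0.
Factor: (r - 2)(r + 8) = 0 ⇒ r = 2, -8 (distinct real).
General solution: y = C₁e^(2x) + C₂e^(-8x).


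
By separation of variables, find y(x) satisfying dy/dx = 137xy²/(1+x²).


Separate: dy/y² = 137x/(1+x²) dx.
Integrate LHS: ∫ dy/y² = -1/y.
Integrate RHS via u = 1+x²: (137/2)ln(1+x²) + C.
Result: -1/y = (137/2)ln(1+x²) + C.


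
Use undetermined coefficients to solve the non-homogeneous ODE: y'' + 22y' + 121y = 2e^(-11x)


Characteristic polynomial (r + 11)² = 0; repeated root r = -11.
y_h = (C₁ + C₂x)e^(-11x). Forcing matches the repeated root (resonance), so try y_p = Ax² e^(-11x).
Substitute and solve for A: 2A = 2, so A = 1.
General solution: y = (C₁ + C₂x + x²)e^(-11x).


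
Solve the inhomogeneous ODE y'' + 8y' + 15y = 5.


Characteristic roots of r² + 8r + 15 = 0 are -5, -3.
y_h = C₁e^(-5x) + C₂e^(-3x).
Constant forcing; try y_p = A. Then 15A = 5 ⇒ A = 1/3.
General solution: y = C₁e^(-5x) + C₂e^(-3x) + 1/3.


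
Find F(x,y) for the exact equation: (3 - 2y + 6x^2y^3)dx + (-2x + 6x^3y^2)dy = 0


Check exactness: ∂M/∂y = -2 + 18x^2y^2 and ∂N/∂x = -2 + 18x^2y^2; equal, so the equation is exact.
Integrate M with respect to x (treating y as constant): ∫M dx = 3x - 2xy + 2x^3y^3 + h(y).
Differentiate w.r.t. y and set equal to N: all terms match, so h'(y) = 0 and h is a constant absorbed into C.
General solution: 3x - 2xy + 2x^3y^3 = C.


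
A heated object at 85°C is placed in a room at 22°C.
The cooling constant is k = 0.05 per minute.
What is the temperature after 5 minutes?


Newton's law: dT/dt = -k(T - T_a) has solution T(t) = T_a + (T₀ - T_a)e^(-kt).
Plug in T_a = 22, T₀ = 85, k = 0.05, t = 5: T(5) = 22 + (63)e^(-0.25) ≈ 71.1°C.


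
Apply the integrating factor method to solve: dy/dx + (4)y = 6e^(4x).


P(x) = 4 ⇒ μ = e^(4x).
(μ y)' = 6e^(8x) ⇒ μ y = (6/8)e^(8x) + C.
Divide by μ: y = (3/4)e^(4x) + Ce^(-4x).


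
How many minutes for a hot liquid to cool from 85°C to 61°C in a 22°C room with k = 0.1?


From T(t) = T_a + (T₀ - T_a)e^(-kt), set T(t) = 61:
(61 - 22) / (85 - 22) = e^(-0.1t), so t = -ln(0.619)/0.1 ≈ 4.8 minutes.


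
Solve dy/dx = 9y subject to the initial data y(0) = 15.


General solution of y' = 9y is y = Ce^(9x).
Apply y(0) = 15: C = 15.
Particular solution: y = 15e^(9x).


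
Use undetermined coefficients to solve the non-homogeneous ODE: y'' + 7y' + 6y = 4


Characteristic roots of r² + 7r + 6 = 0 are -1, -6.
y_h = C₁e^(-x) + C₂e^(-6x).
Constant forcing; try y_p = A. Then 6A = 4 ⇒ A = 2/3.
General solution: y = C₁e^(-x) + C₂e^(-6x) + 2/3.


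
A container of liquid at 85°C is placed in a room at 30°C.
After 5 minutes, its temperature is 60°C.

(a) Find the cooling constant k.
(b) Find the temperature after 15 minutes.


Newton's law: T(t) = T_a + (T₀ - T_a)e^(-kt).
(a) Use T(5) = 60: (60 - 30)/(85 - 30) = e^(-k·5), so k = -ln(0.545)/5 ≈ 0.1212.
(b) Apply k to t = 15: T(15) = 30 + (55)e^(-1.818) ≈ 38.9°C.


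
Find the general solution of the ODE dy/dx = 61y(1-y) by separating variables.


Separate: dy/[y(1-y)] = 61 dx.
Partial fractions: 1/[y(1-y)] = 1/y + 1/(1-y).
Integrate: ln|y/(1-y)| = 61x + C₀.
Solve for y: y = 1/(1 + Ce^(-61x)).


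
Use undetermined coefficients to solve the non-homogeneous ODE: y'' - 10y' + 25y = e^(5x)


Characteristic polynomial (r - 5)² = 0; repeated root r = 5.
y_h = (C₁ + C₂x)e^(5x). Forcing matches the repeated root (resonance), so try y_p = Ax² e^(5x).
Substitute and solve for A: 2A = 1, so A = 1/2.
General solution: y = (C₁ + C₂x + (1/2)x²)e^(5x).


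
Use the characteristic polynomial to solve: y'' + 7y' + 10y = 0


Characteristic equation: r² + 7r + 10 = 0.
Factor: (r + 2)(r + 5) = 0 ⇒ r = -2, -5 (distinct real).
General solution: y = C₁e^(-2x) + C₂e^(-5x).


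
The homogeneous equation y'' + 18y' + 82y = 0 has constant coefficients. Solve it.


Characteristic equation: r² + 18r + 82 = 0.
Discriminant is negative; roots r = -9 ± 1i (complex conjugate pair).
General solution uses e^(α x)(C₁ cos(β x) + C₂ sin(β x)): y = e^(-9x)(C₁cos(x) + C₂sin(x)).


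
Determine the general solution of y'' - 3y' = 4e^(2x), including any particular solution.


Characteristic roots of r² - 3r = 0 are 3, 0.
y_h = C₁e^(3x) + C₂.
Forcing exponent 2 is not a characteristic root; try y_p = Ae^(2x).
Substitute: A·(4 + (-3)·2 + (0)) = A·-2 = 4, so A = -2.
General solution: y = C₁e^(3x) + C₂ - 2e^(2x).


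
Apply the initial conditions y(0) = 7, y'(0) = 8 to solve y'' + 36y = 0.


Characteristic roots of r² + 36 = 0 are ±6i, so y = C₁cos(6x) + C₂sin(6x).
Apply y(0) = 7: C₁ = 7. Differentiate and apply y'(0) = 8: 6·C₂ = 8, so C₂ = 4/3.
Particular solution: y = 7cos(6x) + (4/3)sin(6x).


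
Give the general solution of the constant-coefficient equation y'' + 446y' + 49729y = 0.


Characteristic equation: r² + 446r + 49729 = 0, i.e. (r + 223)² = 0.
Repeated root r = -223; include an x factor for the second linearly independent solution.
General solution: y = (C₁ + C₂x)e^(-223x).


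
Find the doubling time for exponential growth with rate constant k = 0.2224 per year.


Exponential growth: P(t) = P₀ e^(0.2224t). Set P(t)/P₀ = 2: e^(0.2224t) = 2.
Solve: t = ln(2)/0.2224 ≈ 3.12 years.


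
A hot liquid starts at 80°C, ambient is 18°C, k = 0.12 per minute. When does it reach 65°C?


From T(t) = T_a + (T₀ - T_a)e^(-kt), set T(t) = 65:
(65 - 18) / (80 - 18) = e^(-0.12t), so t = -ln(0.758)/0.12 ≈ 2.3 minutes.


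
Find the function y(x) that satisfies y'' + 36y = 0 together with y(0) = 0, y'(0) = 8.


Characteristic roots of r² + 36 = 0 are ±6i, so y = C₁cos(6x) + C₂sin(6x).
Apply y(0) = 0: C₁ = 0. Differentiate and apply y'(0) = 8: 6·C₂ = 8, so C₂ = 4/3.
Particular solution: y = (4/3)sin(6x).


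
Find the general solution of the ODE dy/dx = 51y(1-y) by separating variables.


Separate: dy/[y(1-y)] = 51 dx.
Partial fractions: 1/[y(1-y)] = 1/y + 1/(1-y).
Integrate: ln|y/(1-y)| = 51x + C₀.
Solve for y: y = 1/(1 + Ce^(-51x)).


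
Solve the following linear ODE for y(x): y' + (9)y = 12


P(x) = 9, Q(x) = 12; integrating factor μ = e^(9x).
(μ y)' = 12e^(9x) ⇒ μ y = (4/3)e^(9x) + C.
Divide by μ: y = 4/3 + Ce^(-9x).


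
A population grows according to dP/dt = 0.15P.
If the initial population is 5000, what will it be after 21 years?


The ODE dP/dt = 0.15P has solution P(t) = P(0)e^(0.15t).
Substitute P(0) = 5000 and t = 21: P(21) = 5000 e^(3.15) ≈ 116680.


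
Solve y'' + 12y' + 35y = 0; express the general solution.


Characteristic equation: r² + 12r + 35 = 0.
Factor: (r + 5)(r + 7) = 0 ⇒ r = -5, -7 (distinct real).
General solution: y = C₁e^(-5x) + C₂e^(-7x).


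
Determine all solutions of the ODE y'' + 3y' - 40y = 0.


Characteristic equation: r² + 3r - 40 = 0.
Factor: (r + 8)(r - 5) = 0 ⇒ r = -8, 5 (distinct real).
General solution: y = C₁e^(-8x) + C₂e^(5x).


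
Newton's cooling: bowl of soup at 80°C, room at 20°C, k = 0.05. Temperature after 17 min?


Newton's law: dT/dt = -k(T - T_a) has solution T(t) = T_a + (T₀ - T_a)e^(-kt).
Plug in T_a = 20, T₀ = 80, k = 0.05, t = 17: T(17) = 20 + (60)e^(-0.85) ≈ 45.6°C.
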